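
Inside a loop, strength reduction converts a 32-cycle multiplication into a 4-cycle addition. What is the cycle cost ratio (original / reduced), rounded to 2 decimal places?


Ratio = mult_cost / add_cost = 32 / 4 = 8.0

8.0


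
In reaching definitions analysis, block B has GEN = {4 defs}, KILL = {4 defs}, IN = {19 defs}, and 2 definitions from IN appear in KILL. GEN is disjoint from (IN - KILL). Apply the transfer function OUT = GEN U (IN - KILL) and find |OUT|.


IN - KILL: 19 - 2 = 17 surviving definitions
OUT = GEN + surviving = 4 + 17 = 21

21


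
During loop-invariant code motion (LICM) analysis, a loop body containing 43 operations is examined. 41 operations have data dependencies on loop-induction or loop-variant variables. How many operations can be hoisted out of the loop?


Invariant candidates = total - loop-dependent
= 43 - 41 = 2

2


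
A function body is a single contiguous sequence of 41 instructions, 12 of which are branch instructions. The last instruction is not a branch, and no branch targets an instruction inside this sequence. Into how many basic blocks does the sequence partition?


With no in-sequence branch targets, the leaders are the first instruction plus the instruction after each branch.
Number of basic blocks = branches + 1
= 12 + 1 = 13

13


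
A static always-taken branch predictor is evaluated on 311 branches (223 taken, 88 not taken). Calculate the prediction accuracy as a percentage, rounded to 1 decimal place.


Predictor: always-taken
Correct predictions = 223
Accuracy = 223 / 311 * 100 = 71.7%

71.7


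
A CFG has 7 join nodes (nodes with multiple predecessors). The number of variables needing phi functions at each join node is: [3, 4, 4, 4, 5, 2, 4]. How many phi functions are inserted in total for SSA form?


Total phi functions = sum of phi functions at each join node
= 3 + 4 + 4 + 4 + 5 + 2 + 4 = 26

26


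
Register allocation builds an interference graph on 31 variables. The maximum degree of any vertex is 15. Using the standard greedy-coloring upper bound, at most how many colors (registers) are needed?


Greedy coloring never needs more than (max_degree + 1) colors: when coloring a vertex, at most max_degree neighbors are already colored.
Upper bound = 15 + 1 = 16

16


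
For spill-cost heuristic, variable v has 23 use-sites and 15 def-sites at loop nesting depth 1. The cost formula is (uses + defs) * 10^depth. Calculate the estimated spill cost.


uses + defs = 23 + 15 = 38
10^1 = 10
Spill cost = 38 * 10 = 380

380


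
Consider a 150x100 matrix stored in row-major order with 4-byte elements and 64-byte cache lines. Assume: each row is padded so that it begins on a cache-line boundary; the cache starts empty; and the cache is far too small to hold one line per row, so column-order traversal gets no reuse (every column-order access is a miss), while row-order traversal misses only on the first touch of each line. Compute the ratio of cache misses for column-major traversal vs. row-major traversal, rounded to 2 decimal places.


Each row occupies 100 * 4 = 400 bytes and starts on a line boundary, so it spans ceil(400 / 64) = 7 cache lines.
Row-major traversal misses (one per line touched): 150 * ceil(100 * 4 / 64) = 1050
Column-major traversal misses (no reuse, every access misses): 150 * 100 = 15000
Ratio = 15000 / 1050 = 14.29

14.29


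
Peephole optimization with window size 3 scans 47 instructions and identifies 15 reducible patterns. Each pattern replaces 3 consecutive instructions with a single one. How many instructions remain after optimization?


Each match removes 2 instructions.
Total removed = 15 * 2 = 30
Remaining = 47 - 30 = 17

17


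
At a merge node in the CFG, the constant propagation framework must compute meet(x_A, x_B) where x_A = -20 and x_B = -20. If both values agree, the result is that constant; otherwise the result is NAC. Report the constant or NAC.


Meet operation: if both paths give the same constant, result is that constant; if they differ, result is NAC (not-a-constant).
Path A: -20, Path B: -20 -> equal
Result: constant -> -20

-20


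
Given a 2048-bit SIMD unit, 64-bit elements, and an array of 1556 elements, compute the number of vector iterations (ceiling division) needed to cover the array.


Width = 2048 / 64 = 32 elements per vector op
Iterations = ceil(1556 / 32) = 49

49


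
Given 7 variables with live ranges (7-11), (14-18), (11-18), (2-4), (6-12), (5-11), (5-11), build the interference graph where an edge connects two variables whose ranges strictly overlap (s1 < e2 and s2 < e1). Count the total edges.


Check all pairs for overlapping intervals.
Two intervals (s1,e1) and (s2,e2) overlap if s1 < e2 and s2 < e1.
v0 (7-11) vs v1..v6: overlaps v4, v5, v6 -> 3
v1 (14-18) vs v2..v6: overlaps v2 -> 1
v2 (11-18) vs v3..v6: overlaps v4 -> 1
v3 (2-4) vs v4..v6: overlaps none -> 0
v4 (6-12) vs v5..v6: overlaps v5, v6 -> 2
v5 (5-11) vs v6: overlaps v6 -> 1
Total overlapping pairs = 3 + 1 + 1 + 0 + 2 + 1 = 8

8


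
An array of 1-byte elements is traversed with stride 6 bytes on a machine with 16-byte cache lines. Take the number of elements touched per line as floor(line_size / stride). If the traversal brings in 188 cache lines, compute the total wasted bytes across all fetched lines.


Elements per line = floor(16 / 6) = 2
Bytes used per line = 2 * 1 = 2
Wasted per line = 16 - 2 = 14
Total wasted = 14 * 188 = 2632

2632


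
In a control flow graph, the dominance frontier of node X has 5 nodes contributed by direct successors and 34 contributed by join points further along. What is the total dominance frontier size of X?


DF(X) = direct successor contributions + join point contributions
= 5 + 34 = 39

39


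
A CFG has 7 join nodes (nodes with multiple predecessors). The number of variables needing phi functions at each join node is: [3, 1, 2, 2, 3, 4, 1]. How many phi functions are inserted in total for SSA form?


Total phi functions = sum of phi functions at each join node
= 3 + 1 + 2 + 2 + 3 + 4 + 1 = 16

16


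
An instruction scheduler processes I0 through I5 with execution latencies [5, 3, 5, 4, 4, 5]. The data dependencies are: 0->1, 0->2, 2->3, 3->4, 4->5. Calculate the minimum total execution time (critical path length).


Compute longest path through dependency graph: dist(Ik) = max over predecessors of dist + latency(Ik).
dist(I0) = latency 5 = 5
dist(I1) = dist(I0) + 3 = 5 + 3 = 8
dist(I2) = dist(I0) + 5 = 5 + 5 = 10
dist(I3) = dist(I2) + 4 = 10 + 4 = 14
dist(I4) = dist(I3) + 4 = 14 + 4 = 18
dist(I5) = dist(I4) + 5 = 18 + 5 = 23
Critical path = max dist = 23

23


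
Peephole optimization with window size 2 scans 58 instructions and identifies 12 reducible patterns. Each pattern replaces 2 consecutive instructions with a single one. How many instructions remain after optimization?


Each match removes 1 instructions.
Total removed = 12 * 1 = 12
Remaining = 58 - 12 = 46

46


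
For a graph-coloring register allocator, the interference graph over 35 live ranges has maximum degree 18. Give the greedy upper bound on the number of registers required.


Greedy coloring never needs more than (max_degree + 1) colors: when coloring a vertex, at most max_degree neighbors are already colored.
Upper bound = 18 + 1 = 19

19


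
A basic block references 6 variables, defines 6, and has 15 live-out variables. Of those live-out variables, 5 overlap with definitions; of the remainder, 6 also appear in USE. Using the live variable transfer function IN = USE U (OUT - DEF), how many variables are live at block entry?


OUT - DEF: 15 - 5 = 10
|IN| = |USE| + |OUT - DEF| - |USE ∩ (OUT - DEF)| = 6 + 10 - 6 = 10

10


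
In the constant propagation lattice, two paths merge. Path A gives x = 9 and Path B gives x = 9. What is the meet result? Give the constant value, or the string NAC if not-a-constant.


Meet operation: if both paths give the same constant, result is that constant; if they differ, result is NAC (not-a-constant).
Path A: 9, Path B: 9 -> equal
Result: constant -> 9

9


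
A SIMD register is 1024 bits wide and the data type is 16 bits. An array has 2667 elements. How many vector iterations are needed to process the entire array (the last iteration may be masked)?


Width = 1024 / 16 = 64 elements per vector op
Iterations = ceil(2667 / 64) = 42

42


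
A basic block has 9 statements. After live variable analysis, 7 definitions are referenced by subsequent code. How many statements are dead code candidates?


Dead code = total statements - live definitions
= 9 - 7 = 2

2


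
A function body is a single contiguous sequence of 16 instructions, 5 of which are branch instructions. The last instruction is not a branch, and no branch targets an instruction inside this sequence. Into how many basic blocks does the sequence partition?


With no in-sequence branch targets, the leaders are the first instruction plus the instruction after each branch.
Number of basic blocks = branches + 1
= 5 + 1 = 6

6


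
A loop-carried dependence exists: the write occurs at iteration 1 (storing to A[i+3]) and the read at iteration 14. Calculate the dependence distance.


Distance = read iteration - write iteration
= 14 - 1 = 13

13


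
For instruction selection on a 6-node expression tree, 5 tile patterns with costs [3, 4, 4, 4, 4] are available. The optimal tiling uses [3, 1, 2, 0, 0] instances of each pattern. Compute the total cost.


Total cost = sum(count_i * cost_i)
= 3*3 + 1*4 + 2*4 + 0*4 + 0*4
= 21

21


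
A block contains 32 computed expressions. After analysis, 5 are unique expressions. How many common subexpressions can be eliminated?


CSE count = total expressions - unique expressions
= 32 - 5 = 27

27


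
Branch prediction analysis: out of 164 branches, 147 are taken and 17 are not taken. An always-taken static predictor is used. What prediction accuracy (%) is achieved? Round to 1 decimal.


Predictor: always-taken
Correct predictions = 147
Accuracy = 147 / 164 * 100 = 89.6%

89.6


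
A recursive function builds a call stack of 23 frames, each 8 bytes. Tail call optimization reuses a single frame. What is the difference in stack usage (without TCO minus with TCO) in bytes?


Without TCO: 23 * 8 = 184 bytes
With TCO: reuse 1 frame = 8 bytes
Savings = 184 - 8 = 176

176


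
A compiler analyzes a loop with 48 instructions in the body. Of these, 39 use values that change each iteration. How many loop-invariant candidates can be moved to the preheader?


Invariant candidates = total - loop-dependent
= 48 - 39 = 9

9


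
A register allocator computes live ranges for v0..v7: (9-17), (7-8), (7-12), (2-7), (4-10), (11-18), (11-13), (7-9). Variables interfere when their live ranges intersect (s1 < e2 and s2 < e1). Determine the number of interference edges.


Check all pairs for overlapping intervals.
Two intervals (s1,e1) and (s2,e2) overlap if s1 < e2 and s2 < e1.
v0 (9-17) vs v1..v7: overlaps v2, v4, v5, v6 -> 4
v1 (7-8) vs v2..v7: overlaps v2, v4, v7 -> 3
v2 (7-12) vs v3..v7: overlaps v4, v5, v6, v7 -> 4
v3 (2-7) vs v4..v7: overlaps v4 -> 1
v4 (4-10) vs v5..v7: overlaps v7 -> 1
v5 (11-18) vs v6..v7: overlaps v6 -> 1
v6 (11-13) vs v7: overlaps none -> 0
Total overlapping pairs = 4 + 3 + 4 + 1 + 1 + 1 + 0 = 14

14


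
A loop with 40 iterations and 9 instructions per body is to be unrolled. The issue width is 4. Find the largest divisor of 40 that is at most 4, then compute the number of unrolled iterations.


Largest divisor of 40 <= 4 is 4
New iterations = 40 / 4 = 10

10


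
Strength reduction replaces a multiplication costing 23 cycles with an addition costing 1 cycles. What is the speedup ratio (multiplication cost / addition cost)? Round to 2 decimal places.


Ratio = mult_cost / add_cost = 23 / 1 = 23.0

23.0


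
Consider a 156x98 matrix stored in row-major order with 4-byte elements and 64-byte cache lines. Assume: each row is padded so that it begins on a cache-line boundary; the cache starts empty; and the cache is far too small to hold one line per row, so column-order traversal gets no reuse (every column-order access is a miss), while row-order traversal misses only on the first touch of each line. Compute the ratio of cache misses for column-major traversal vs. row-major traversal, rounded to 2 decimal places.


Each row occupies 98 * 4 = 392 bytes and starts on a line boundary, so it spans ceil(392 / 64) = 7 cache lines.
Row-major traversal misses (one per line touched): 156 * ceil(98 * 4 / 64) = 1092
Column-major traversal misses (no reuse, every access misses): 156 * 98 = 15288
Ratio = 15288 / 1092 = 14.0

14.0


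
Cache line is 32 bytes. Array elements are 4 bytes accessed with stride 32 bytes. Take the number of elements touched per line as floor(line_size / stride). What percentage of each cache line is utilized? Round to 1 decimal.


Elements per cache line = floor(32 / 32) = 1
Bytes used = 1 * 4 = 4
Utilization = 4 / 32 * 100 = 12.5%

12.5


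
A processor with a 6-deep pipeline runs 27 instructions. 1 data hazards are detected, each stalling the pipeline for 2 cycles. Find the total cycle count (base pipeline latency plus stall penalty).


Base cycles = 6 + 27 - 1 = 32
Total stalls = 1 * 2 = 2
Total = 32 + 2 = 34

34


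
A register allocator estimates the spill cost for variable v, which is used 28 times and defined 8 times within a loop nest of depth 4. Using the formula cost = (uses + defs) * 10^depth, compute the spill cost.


uses + defs = 28 + 8 = 36
10^4 = 10000
Spill cost = 36 * 10000 = 360000

360000


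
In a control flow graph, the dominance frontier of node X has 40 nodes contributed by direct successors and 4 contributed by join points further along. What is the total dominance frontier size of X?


DF(X) = direct successor contributions + join point contributions
= 40 + 4 = 44

44


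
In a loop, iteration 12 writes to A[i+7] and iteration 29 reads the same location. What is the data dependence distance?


Distance = read iteration - write iteration
= 29 - 12 = 17

17


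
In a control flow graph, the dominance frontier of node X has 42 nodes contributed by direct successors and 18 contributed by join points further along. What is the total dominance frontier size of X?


DF(X) = direct successor contributions + join point contributions
= 42 + 18 = 60

60


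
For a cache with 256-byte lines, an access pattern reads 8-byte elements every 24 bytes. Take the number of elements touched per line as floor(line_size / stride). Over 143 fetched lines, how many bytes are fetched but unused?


Elements per line = floor(256 / 24) = 10
Bytes used per line = 10 * 8 = 80
Wasted per line = 256 - 80 = 176
Total wasted = 176 * 143 = 25168

25168


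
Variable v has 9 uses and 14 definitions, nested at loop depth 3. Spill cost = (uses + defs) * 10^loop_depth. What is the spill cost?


uses + defs = 9 + 14 = 23
10^3 = 1000
Spill cost = 23 * 1000 = 23000

23000


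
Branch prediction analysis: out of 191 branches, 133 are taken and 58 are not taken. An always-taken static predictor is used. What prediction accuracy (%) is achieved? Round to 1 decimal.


Predictor: always-taken
Correct predictions = 133
Accuracy = 133 / 191 * 100 = 69.6%

69.6


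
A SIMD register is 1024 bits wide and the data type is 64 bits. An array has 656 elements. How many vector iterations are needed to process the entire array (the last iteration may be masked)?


Width = 1024 / 64 = 16 elements per vector op
Iterations = ceil(656 / 16) = 41

41


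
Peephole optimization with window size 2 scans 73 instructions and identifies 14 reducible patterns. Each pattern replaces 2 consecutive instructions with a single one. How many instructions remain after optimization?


Each match removes 1 instructions.
Total removed = 14 * 1 = 14
Remaining = 73 - 14 = 59

59


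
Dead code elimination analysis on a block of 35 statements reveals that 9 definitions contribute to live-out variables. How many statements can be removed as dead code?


Dead code = total statements - live definitions
= 35 - 9 = 26

26


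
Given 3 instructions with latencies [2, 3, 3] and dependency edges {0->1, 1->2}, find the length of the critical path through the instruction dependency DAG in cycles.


Compute longest path through dependency graph: dist(Ik) = max over predecessors of dist + latency(Ik).
dist(I0) = latency 2 = 2
dist(I1) = dist(I0) + 3 = 2 + 3 = 5
dist(I2) = dist(I1) + 3 = 5 + 3 = 8
Critical path = max dist = 8

8


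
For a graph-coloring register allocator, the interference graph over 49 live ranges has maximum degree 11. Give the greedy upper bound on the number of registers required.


Greedy coloring never needs more than (max_degree + 1) colors: when coloring a vertex, at most max_degree neighbors are already colored.
Upper bound = 11 + 1 = 12

12


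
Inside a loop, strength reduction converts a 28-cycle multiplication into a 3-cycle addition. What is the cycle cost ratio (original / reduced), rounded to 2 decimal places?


Ratio = mult_cost / add_cost = 28 / 3 = 9.33

9.33


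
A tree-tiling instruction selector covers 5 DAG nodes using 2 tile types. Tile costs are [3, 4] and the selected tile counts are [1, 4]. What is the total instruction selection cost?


Total cost = sum(count_i * cost_i)
= 1*3 + 4*4
= 19

19


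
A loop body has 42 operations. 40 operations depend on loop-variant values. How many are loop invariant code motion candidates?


Invariant candidates = total - loop-dependent
= 42 - 40 = 2

2


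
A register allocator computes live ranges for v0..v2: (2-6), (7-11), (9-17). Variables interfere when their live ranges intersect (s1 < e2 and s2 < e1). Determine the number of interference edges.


Check all pairs for overlapping intervals.
Two intervals (s1,e1) and (s2,e2) overlap if s1 < e2 and s2 < e1.
v0 (2-6) vs v1..v2: overlaps none -> 0
v1 (7-11) vs v2: overlaps v2 -> 1
Total overlapping pairs = 0 + 1 = 1

1


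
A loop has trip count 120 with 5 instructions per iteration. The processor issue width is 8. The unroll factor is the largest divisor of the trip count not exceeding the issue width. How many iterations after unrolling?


Largest divisor of 120 <= 8 is 8
New iterations = 120 / 8 = 15

15


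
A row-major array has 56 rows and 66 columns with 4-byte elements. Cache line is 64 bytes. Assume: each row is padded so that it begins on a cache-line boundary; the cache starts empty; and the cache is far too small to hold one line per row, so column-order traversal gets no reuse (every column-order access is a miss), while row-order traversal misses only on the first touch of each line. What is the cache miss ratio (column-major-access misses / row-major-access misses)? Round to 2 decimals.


Each row occupies 66 * 4 = 264 bytes and starts on a line boundary, so it spans ceil(264 / 64) = 5 cache lines.
Row-major traversal misses (one per line touched): 56 * ceil(66 * 4 / 64) = 280
Column-major traversal misses (no reuse, every access misses): 56 * 66 = 3696
Ratio = 3696 / 280 = 13.2

13.2


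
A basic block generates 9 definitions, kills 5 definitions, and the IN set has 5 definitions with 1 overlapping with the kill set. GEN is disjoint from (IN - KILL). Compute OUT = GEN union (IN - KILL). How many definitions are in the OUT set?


IN - KILL: 5 - 1 = 4 surviving definitions
OUT = GEN + surviving = 9 + 4 = 13

13


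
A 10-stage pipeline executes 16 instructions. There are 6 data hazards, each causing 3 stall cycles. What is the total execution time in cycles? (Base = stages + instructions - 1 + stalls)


Base cycles = 10 + 16 - 1 = 25
Total stalls = 6 * 3 = 18
Total = 25 + 18 = 43

43


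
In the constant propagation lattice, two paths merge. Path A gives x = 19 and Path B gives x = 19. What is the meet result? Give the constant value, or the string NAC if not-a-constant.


Meet operation: if both paths give the same constant, result is that constant; if they differ, result is NAC (not-a-constant).
Path A: 19, Path B: 19 -> equal
Result: constant -> 19

19


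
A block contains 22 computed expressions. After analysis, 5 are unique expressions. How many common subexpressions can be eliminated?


CSE count = total expressions - unique expressions
= 22 - 5 = 17

17


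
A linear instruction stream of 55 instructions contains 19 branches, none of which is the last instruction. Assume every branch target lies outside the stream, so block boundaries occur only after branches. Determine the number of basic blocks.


With no in-sequence branch targets, the leaders are the first instruction plus the instruction after each branch.
Number of basic blocks = branches + 1
= 19 + 1 = 20

20


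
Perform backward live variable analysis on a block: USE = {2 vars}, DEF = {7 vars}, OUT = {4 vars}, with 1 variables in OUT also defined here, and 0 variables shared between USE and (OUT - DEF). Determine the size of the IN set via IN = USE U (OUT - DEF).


OUT - DEF: 4 - 1 = 3
|IN| = |USE| + |OUT - DEF| - |USE ∩ (OUT - DEF)| = 2 + 3 - 0 = 5

5


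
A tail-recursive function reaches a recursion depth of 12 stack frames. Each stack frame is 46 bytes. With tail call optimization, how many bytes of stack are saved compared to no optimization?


Without TCO: 12 * 46 = 552 bytes
With TCO: reuse 1 frame = 46 bytes
Savings = 552 - 46 = 506

506


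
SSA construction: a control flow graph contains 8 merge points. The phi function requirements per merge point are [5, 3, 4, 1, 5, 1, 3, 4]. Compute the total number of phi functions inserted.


Total phi functions = sum of phi functions at each join node
= 5 + 3 + 4 + 1 + 5 + 1 + 3 + 4 = 26

26


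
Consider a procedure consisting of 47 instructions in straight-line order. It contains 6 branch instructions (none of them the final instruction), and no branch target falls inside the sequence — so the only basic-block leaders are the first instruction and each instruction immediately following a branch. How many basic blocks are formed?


With no in-sequence branch targets, the leaders are the first instruction plus the instruction after each branch.
Number of basic blocks = branches + 1
= 6 + 1 = 7

7


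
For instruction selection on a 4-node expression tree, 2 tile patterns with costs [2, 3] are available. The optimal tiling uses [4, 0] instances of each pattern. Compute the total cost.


Total cost = sum(count_i * cost_i)
= 4*2 + 0*3
= 8

8


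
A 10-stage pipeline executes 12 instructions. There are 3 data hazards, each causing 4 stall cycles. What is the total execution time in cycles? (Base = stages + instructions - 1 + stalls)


Base cycles = 10 + 12 - 1 = 21
Total stalls = 3 * 4 = 12
Total = 21 + 12 = 33

33


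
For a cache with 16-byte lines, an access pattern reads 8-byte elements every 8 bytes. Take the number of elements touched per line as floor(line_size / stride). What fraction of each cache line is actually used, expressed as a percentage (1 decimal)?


Elements per cache line = floor(16 / 8) = 2
Bytes used = 2 * 8 = 16
Utilization = 16 / 16 * 100 = 100.0%

100.0


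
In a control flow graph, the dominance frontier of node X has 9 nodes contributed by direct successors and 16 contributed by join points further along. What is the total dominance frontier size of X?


DF(X) = direct successor contributions + join point contributions
= 9 + 16 = 25

25


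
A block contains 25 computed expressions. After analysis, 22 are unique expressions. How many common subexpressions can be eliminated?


CSE count = total expressions - unique expressions
= 25 - 22 = 3

3


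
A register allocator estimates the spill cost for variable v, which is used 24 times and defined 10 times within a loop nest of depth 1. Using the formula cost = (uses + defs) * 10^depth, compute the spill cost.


uses + defs = 24 + 10 = 34
10^1 = 10
Spill cost = 34 * 10 = 340

340


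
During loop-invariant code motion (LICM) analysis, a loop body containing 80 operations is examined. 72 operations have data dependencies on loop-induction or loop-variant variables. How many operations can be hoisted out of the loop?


Invariant candidates = total - loop-dependent
= 80 - 72 = 8

8


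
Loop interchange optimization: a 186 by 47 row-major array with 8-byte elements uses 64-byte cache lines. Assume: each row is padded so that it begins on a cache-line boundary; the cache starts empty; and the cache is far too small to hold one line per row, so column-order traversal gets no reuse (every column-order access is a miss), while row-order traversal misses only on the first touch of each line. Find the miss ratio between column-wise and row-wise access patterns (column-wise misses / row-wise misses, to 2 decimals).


Each row occupies 47 * 8 = 376 bytes and starts on a line boundary, so it spans ceil(376 / 64) = 6 cache lines.
Row-major traversal misses (one per line touched): 186 * ceil(47 * 8 / 64) = 1116
Column-major traversal misses (no reuse, every access misses): 186 * 47 = 8742
Ratio = 8742 / 1116 = 7.83

7.83


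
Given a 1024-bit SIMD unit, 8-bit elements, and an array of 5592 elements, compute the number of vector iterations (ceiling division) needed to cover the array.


Width = 1024 / 8 = 128 elements per vector op
Iterations = ceil(5592 / 128) = 44

44


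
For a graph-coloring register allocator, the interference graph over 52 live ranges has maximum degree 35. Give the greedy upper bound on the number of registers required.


Greedy coloring never needs more than (max_degree + 1) colors: when coloring a vertex, at most max_degree neighbors are already colored.
Upper bound = 35 + 1 = 36

36


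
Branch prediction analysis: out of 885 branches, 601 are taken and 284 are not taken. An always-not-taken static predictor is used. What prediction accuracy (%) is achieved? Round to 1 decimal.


Predictor: always-not-taken
Correct predictions = 284
Accuracy = 284 / 885 * 100 = 32.1%

32.1


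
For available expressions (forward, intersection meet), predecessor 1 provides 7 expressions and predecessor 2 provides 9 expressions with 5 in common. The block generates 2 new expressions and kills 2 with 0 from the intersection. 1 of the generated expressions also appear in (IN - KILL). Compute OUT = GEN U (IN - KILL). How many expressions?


IN = intersection of predecessors = 5
IN - KILL = 5 - 0 = 5
|OUT| = |GEN| + |IN - KILL| - |GEN ∩ (IN - KILL)| = 2 + 5 - 1 = 6

6


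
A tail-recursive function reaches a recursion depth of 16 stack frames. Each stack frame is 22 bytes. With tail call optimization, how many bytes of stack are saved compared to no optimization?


Without TCO: 16 * 22 = 352 bytes
With TCO: reuse 1 frame = 22 bytes
Savings = 352 - 22 = 330

330


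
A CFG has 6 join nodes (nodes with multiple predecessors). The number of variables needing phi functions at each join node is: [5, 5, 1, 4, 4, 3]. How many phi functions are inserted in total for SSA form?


Total phi functions = sum of phi functions at each join node
= 5 + 5 + 1 + 4 + 4 + 3 = 22

22


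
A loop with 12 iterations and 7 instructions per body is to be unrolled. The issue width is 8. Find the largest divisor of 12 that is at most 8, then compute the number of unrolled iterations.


Largest divisor of 12 <= 8 is 6
New iterations = 12 / 6 = 2

2


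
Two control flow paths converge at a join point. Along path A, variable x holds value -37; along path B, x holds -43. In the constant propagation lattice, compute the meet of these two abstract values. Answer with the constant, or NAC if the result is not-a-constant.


Meet operation: if both paths give the same constant, result is that constant; if they differ, result is NAC (not-a-constant).
Path A: -37, Path B: -43 -> differ
Result: not-a-constant -> NAC

NAC


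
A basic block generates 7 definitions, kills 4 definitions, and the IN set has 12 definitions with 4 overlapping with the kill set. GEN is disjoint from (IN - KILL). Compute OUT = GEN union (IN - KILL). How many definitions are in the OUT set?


IN - KILL: 12 - 4 = 8 surviving definitions
OUT = GEN + surviving = 7 + 8 = 15

15


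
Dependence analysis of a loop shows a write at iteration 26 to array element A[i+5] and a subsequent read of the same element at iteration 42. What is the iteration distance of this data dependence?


Distance = read iteration - write iteration
= 42 - 26 = 16

16


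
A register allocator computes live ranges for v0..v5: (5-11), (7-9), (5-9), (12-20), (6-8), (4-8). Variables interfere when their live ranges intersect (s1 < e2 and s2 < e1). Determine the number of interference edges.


Check all pairs for overlapping intervals.
Two intervals (s1,e1) and (s2,e2) overlap if s1 < e2 and s2 < e1.
v0 (5-11) vs v1..v5: overlaps v1, v2, v4, v5 -> 4
v1 (7-9) vs v2..v5: overlaps v2, v4, v5 -> 3
v2 (5-9) vs v3..v5: overlaps v4, v5 -> 2
v3 (12-20) vs v4..v5: overlaps none -> 0
v4 (6-8) vs v5: overlaps v5 -> 1
Total overlapping pairs = 4 + 3 + 2 + 0 + 1 = 10

10


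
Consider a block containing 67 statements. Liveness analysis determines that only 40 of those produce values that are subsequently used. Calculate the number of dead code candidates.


Dead code = total statements - live definitions
= 67 - 40 = 27

27


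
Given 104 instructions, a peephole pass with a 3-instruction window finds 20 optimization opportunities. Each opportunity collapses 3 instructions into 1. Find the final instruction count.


Each match removes 2 instructions.
Total removed = 20 * 2 = 40
Remaining = 104 - 40 = 64

64


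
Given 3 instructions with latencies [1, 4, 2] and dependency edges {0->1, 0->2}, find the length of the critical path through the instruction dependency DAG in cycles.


Compute longest path through dependency graph: dist(Ik) = max over predecessors of dist + latency(Ik).
dist(I0) = latency 1 = 1
dist(I1) = dist(I0) + 4 = 1 + 4 = 5
dist(I2) = dist(I0) + 2 = 1 + 2 = 3
Critical path = max dist = 5

5


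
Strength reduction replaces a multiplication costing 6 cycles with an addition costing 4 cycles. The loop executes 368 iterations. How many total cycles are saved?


Per-iteration saving = 6 - 4 = 2
Total saved = 368 * 2 = 736

736


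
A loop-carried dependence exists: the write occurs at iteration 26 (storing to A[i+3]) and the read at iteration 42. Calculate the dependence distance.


Distance = read iteration - write iteration
= 42 - 26 = 16

16


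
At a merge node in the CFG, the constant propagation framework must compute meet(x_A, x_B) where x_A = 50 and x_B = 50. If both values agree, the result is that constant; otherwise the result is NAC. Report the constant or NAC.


Meet operation: if both paths give the same constant, result is that constant; if they differ, result is NAC (not-a-constant).
Path A: 50, Path B: 50 -> equal
Result: constant -> 50

50


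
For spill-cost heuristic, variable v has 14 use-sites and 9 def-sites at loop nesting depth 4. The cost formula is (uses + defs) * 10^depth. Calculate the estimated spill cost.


uses + defs = 14 + 9 = 23
10^4 = 10000
Spill cost = 23 * 10000 = 230000

230000


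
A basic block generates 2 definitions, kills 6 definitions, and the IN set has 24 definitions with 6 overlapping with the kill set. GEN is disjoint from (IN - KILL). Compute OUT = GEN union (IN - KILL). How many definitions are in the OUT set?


IN - KILL: 24 - 6 = 18 surviving definitions
OUT = GEN + surviving = 2 + 18 = 20

20


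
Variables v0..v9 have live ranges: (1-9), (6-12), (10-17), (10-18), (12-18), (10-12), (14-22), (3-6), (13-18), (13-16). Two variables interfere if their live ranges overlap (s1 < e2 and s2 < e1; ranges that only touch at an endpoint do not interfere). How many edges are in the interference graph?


Check all pairs for overlapping intervals.
Two intervals (s1,e1) and (s2,e2) overlap if s1 < e2 and s2 < e1.
v0 (1-9) vs v1..v9: overlaps v1, v7 -> 2
v1 (6-12) vs v2..v9: overlaps v2, v3, v5 -> 3
v2 (10-17) vs v3..v9: overlaps v3, v4, v5, v6, v8, v9 -> 6
v3 (10-18) vs v4..v9: overlaps v4, v5, v6, v8, v9 -> 5
v4 (12-18) vs v5..v9: overlaps v6, v8, v9 -> 3
v5 (10-12) vs v6..v9: overlaps none -> 0
v6 (14-22) vs v7..v9: overlaps v8, v9 -> 2
v7 (3-6) vs v8..v9: overlaps none -> 0
v8 (13-18) vs v9: overlaps v9 -> 1
Total overlapping pairs = 2 + 3 + 6 + 5 + 3 + 0 + 2 + 0 + 1 = 22

22


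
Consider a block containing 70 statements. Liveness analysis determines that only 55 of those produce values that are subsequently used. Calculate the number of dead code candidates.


Dead code = total statements - live definitions
= 70 - 55 = 15

15


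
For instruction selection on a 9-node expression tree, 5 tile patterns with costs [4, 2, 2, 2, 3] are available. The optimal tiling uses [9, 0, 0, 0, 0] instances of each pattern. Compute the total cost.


Total cost = sum(count_i * cost_i)
= 9*4 + 0*2 + 0*2 + 0*2 + 0*3
= 36

36


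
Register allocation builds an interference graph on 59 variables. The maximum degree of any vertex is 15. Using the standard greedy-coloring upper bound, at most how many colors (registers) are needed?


Greedy coloring never needs more than (max_degree + 1) colors: when coloring a vertex, at most max_degree neighbors are already colored.
Upper bound = 15 + 1 = 16

16


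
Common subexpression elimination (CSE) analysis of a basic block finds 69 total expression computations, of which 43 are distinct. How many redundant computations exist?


CSE count = total expressions - unique expressions
= 69 - 43 = 26

26


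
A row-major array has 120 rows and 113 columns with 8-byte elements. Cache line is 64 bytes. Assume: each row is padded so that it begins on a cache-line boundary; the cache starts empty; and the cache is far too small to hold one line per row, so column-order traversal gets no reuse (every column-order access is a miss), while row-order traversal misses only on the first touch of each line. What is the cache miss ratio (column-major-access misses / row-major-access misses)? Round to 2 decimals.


Each row occupies 113 * 8 = 904 bytes and starts on a line boundary, so it spans ceil(904 / 64) = 15 cache lines.
Row-major traversal misses (one per line touched): 120 * ceil(113 * 8 / 64) = 1800
Column-major traversal misses (no reuse, every access misses): 120 * 113 = 13560
Ratio = 13560 / 1800 = 7.53

7.53


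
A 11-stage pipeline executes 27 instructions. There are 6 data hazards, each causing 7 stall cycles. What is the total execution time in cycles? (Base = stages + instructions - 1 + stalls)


Base cycles = 11 + 27 - 1 = 37
Total stalls = 6 * 7 = 42
Total = 37 + 42 = 79

79


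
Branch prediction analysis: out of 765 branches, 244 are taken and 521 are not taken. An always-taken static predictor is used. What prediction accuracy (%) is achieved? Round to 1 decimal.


Predictor: always-taken
Correct predictions = 244
Accuracy = 244 / 765 * 100 = 31.9%

31.9


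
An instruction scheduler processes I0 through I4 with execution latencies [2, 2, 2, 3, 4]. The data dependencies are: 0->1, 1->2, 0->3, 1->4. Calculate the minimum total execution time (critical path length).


Compute longest path through dependency graph: dist(Ik) = max over predecessors of dist + latency(Ik).
dist(I0) = latency 2 = 2
dist(I1) = dist(I0) + 2 = 2 + 2 = 4
dist(I2) = dist(I1) + 2 = 4 + 2 = 6
dist(I3) = dist(I0) + 3 = 2 + 3 = 5
dist(I4) = dist(I1) + 4 = 4 + 4 = 8
Critical path = max dist = 8

8


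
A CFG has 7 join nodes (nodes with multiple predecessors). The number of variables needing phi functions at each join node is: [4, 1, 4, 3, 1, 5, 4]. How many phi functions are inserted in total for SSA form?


Total phi functions = sum of phi functions at each join node
= 4 + 1 + 4 + 3 + 1 + 5 + 4 = 22

22


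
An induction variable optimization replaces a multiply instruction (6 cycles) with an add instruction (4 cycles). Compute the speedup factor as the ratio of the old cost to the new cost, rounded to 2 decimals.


Ratio = mult_cost / add_cost = 6 / 4 = 1.5

1.5


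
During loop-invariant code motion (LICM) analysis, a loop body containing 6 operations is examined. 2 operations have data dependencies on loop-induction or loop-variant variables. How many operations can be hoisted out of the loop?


Invariant candidates = total - loop-dependent
= 6 - 2 = 4

4


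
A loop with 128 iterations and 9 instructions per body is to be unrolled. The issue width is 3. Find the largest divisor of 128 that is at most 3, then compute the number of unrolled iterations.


Largest divisor of 128 <= 3 is 2
New iterations = 128 / 2 = 64

64


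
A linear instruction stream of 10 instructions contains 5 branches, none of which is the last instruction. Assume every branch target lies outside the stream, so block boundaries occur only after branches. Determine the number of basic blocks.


With no in-sequence branch targets, the leaders are the first instruction plus the instruction after each branch.
Number of basic blocks = branches + 1
= 5 + 1 = 6

6


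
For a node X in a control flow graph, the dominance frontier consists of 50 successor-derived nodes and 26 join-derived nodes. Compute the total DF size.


DF(X) = direct successor contributions + join point contributions
= 50 + 26 = 76

76


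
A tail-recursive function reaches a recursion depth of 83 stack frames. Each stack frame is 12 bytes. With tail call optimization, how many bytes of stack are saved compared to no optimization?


Without TCO: 83 * 12 = 996 bytes
With TCO: reuse 1 frame = 12 bytes
Savings = 996 - 12 = 984

984


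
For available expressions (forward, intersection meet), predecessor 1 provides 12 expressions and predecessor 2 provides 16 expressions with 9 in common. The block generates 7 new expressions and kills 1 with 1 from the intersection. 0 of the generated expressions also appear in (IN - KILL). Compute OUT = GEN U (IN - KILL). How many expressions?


IN = intersection of predecessors = 9
IN - KILL = 9 - 1 = 8
|OUT| = |GEN| + |IN - KILL| - |GEN ∩ (IN - KILL)| = 7 + 8 - 0 = 15

15


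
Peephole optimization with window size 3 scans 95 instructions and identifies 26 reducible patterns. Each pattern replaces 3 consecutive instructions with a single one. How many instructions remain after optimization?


Each match removes 2 instructions.
Total removed = 26 * 2 = 52
Remaining = 95 - 52 = 43

43


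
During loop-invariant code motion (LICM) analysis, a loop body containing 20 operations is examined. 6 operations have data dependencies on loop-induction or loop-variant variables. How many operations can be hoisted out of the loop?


Invariant candidates = total - loop-dependent
= 20 - 6 = 14

14


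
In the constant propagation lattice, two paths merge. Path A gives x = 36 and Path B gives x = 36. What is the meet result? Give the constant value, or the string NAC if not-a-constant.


Meet operation: if both paths give the same constant, result is that constant; if they differ, result is NAC (not-a-constant).
Path A: 36, Path B: 36 -> equal
Result: constant -> 36

36


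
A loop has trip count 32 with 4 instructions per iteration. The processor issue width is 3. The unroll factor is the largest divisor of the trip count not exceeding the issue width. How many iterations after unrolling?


Largest divisor of 32 <= 3 is 2
New iterations = 32 / 2 = 16

16


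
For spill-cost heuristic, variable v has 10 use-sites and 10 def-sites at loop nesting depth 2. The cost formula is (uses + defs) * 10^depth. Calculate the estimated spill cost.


uses + defs = 10 + 10 = 20
10^2 = 100
Spill cost = 20 * 100 = 2000

2000


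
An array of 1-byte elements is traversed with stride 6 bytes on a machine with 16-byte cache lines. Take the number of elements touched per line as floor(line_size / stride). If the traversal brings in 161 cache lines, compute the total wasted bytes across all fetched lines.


Elements per line = floor(16 / 6) = 2
Bytes used per line = 2 * 1 = 2
Wasted per line = 16 - 2 = 14
Total wasted = 14 * 161 = 2254

2254
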